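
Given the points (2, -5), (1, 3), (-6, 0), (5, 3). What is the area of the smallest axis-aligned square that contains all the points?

The bounding box has width 11 and height 8.
An axis-aligned square enclosing the set must have side ≥ max(width, height).
So the minimum side is max(11, 8) = 11.
Area = 11² = 121.

121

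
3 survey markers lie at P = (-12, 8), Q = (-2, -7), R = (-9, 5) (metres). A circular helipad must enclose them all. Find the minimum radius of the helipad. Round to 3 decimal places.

9.014

Side lengths²: PQ² = 325, PR² = 18, QR² = 193.
Since PQ² = 325 ≥ 193 + 18 = 211, the angle opposite PQ is not acute, so the smallest enclosing circle has PQ as diameter.
Centre = midpoint of PQ = (-7, 0.5), r² = 325/4 = 81.25.
r = √(81.25) ≈ 9.014.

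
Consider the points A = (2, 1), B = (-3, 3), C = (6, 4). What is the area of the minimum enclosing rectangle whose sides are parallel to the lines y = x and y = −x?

40

In coordinates u = x + y, v = x − y the rectangle is axis-aligned; the map (x,y)→(u,v) scales areas by 2.
u-values: 3, 0, 10; range = 10 − 0 = 10.
v-values: 1, -6, 2; range = 2 − (-6) = 8.
Area = (10 × 8) / 2 = 40.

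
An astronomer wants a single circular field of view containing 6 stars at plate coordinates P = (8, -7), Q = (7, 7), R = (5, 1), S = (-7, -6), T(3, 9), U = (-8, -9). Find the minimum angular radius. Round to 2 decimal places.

The minimum enclosing circle of a finite set is fixed by two of the points (as a diameter) or three (as a circumcircle).
The farthest pair is Q–U with squared distance 481. The circle on this segment as diameter has centre (-0.5, -1) and r² = 481/4 = 120.25.
Check P: distance² to centre = 108.25 ≤ 120.25, so it lies inside.
All remaining points lie in this disk, and no smaller disk contains both endpoints, so this is the minimum enclosing circle.
r = √(120.25) ≈ 10.97.

10.97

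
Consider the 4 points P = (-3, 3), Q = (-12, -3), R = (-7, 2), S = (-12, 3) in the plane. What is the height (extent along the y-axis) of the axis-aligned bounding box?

max y = 3, min y = -3, so height = 6.

6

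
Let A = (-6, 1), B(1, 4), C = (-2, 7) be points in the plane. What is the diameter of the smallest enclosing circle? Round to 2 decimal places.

Side lengths²: AB² = 58, AC² = 52, BC² = 18.
Since AB² = 58 < 52 + 18 = 70, the triangle is acute, so the smallest enclosing circle is the circumcircle.
Circumcentre = (-2.8, 3.2), r² = 15.08.
Diameter = 2r = 2√(15.08) ≈ 7.77.

7.77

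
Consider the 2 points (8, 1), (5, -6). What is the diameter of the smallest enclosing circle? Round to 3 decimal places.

The smallest circle enclosing two points has them as diameter endpoints.
Centre = midpoint = (6.5, -2.5); r² = |(8, 1)−(5, -6)|²/4 = 58/4 = 14.5.
Diameter = 2r = 2√(14.5) ≈ 7.616.

7.616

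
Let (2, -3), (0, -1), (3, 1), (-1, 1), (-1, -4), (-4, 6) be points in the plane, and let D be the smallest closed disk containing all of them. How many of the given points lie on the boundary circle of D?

By Welzl's lemma the MEC is supported by two points (diametrically opposite) or three points (on a circumcircle).
The minimum enclosing circle is determined by three boundary points: (2, -3), (-1, -4), (-4, 6).
Their circumcentre is (-25/22, 31/22) with r² = 7085/242.
The farthest remaining point (3, 1) is at distance² 4181/242 ≤ 7085/242.
The points at distance exactly r from the centre are (2, -3), (-1, -4), (-4, 6) — 3 points.

3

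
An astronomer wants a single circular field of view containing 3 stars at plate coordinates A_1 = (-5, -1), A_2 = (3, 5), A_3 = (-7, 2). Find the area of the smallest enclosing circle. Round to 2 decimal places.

85.87

Side lengths²: A_1A_2² = 100, A_1A_3² = 13, A_2A_3² = 109.
Since A_2A_3² = 109 < 100 + 13 = 113, the triangle is acute, so the smallest enclosing circle is the circumcircle.
Circumcentre = (-23/12, 29/9), r² = 35425/1296.
Area = π·r² = π·35425/1296 ≈ 85.87.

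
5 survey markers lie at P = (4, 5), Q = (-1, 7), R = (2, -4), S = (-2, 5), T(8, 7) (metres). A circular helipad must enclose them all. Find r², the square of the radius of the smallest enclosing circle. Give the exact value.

10205/242

The minimum enclosing circle of a finite set is fixed by two of the points (as a diameter) or three (as a circumcircle).
The minimum enclosing circle is determined by three boundary points: Q, R, T.
Their circumcentre is (3.5, 51/22) with r² = 10205/242.
The farthest remaining point S is at distance² 9061/242 ≤ 10205/242.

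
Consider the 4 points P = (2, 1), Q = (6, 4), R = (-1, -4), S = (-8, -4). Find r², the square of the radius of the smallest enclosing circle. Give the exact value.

The farthest pair is Q–S with squared distance 260. The circle on this segment as diameter has centre (-1, 0) and r² = 260/4 = 65.
Check P: distance² to centre = 10 ≤ 65, so it lies inside.
All remaining points lie in this disk, and no smaller disk contains both endpoints, so this is the minimum enclosing circle.

65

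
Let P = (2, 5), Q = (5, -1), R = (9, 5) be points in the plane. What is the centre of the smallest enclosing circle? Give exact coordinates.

Side lengths²: PQ² = 45, PR² = 49, QR² = 52.
Since QR² = 52 < 49 + 45 = 94, the triangle is acute, so the smallest enclosing circle is the circumcircle.
Circumcentre = (5.5, 3), r² = 16.25.
Centre = (5.5, 3).

(5.5, 3)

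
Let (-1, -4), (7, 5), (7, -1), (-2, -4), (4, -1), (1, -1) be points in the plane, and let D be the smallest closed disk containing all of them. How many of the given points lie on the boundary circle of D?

2

The minimum enclosing circle of a finite set is fixed by two of the points (as a diameter) or three (as a circumcircle).
The farthest pair is (7, 5)–(-2, -4) with squared distance 162. The circle on this segment as diameter has centre (2.5, 0.5) and r² = 162/4 = 40.5.
Check (-1, -4): distance² to centre = 32.5 ≤ 40.5, so it lies inside.
All remaining points lie in this disk, and no smaller disk contains both endpoints, so this is the minimum enclosing circle.
The points at distance exactly r from the centre are (7, 5), (-2, -4) — 2 points.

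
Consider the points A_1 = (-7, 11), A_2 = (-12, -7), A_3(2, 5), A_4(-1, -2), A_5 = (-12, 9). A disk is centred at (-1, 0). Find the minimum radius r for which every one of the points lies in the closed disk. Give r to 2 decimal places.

14.21

The required radius is the distance from (-1, 0) to the farthest point.
Squared distances: 157, 170, 34, 4, 202.
Maximum is 202, attained at A_5.
r = √202 ≈ 14.21.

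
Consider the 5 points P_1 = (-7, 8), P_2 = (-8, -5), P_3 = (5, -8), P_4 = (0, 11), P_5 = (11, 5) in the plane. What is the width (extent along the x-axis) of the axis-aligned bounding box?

19

max x = 11, min x = -8, so width = 19.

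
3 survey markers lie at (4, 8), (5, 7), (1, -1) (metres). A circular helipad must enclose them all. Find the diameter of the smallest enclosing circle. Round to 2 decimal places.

Call the three points A, B, C in the order given.
Side lengths²: AB² = 2, AC² = 90, BC² = 80.
Since AC² = 90 ≥ 80 + 2 = 82, the angle opposite AC is not acute, so the smallest enclosing circle has AC as diameter.
Centre = midpoint of AC = (2.5, 3.5), r² = 90/4 = 22.5.
Diameter = 2r = 2√(22.5) ≈ 9.49.

9.49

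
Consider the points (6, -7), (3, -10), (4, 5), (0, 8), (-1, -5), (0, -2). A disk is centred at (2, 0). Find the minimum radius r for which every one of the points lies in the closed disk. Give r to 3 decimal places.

10.050

The required radius is the distance from (2, 0) to the farthest point.
Squared distances: 65, 101, 29, 68, 34, 8.
Maximum is 101, attained at (3, -10).
r = √101 ≈ 10.050.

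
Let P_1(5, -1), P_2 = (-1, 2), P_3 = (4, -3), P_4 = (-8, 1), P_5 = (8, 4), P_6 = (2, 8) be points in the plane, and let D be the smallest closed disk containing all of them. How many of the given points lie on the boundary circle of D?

2

The minimum enclosing circle of a finite set is fixed by two of the points (as a diameter) or three (as a circumcircle).
The farthest pair is P_4–P_5 with squared distance 265. The circle on this segment as diameter has centre (0, 2.5) and r² = 265/4 = 66.25.
Check P_1: distance² to centre = 37.25 ≤ 66.25, so it lies inside.
All remaining points lie in this disk, and no smaller disk contains both endpoints, so this is the minimum enclosing circle.
The points at distance exactly r from the centre are P_4, P_5 — 2 points.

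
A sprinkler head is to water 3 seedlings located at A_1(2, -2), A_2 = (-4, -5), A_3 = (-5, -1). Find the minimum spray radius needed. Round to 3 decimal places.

Side lengths²: A_1A_2² = 45, A_1A_3² = 50, A_2A_3² = 17.
Since A_1A_3² = 50 < 45 + 17 = 62, the triangle is acute, so the smallest enclosing circle is the circumcircle.
Circumcentre = (-29/18, -41/18), r² = 2125/162.
r = √(2125/162) ≈ 3.622.

3.622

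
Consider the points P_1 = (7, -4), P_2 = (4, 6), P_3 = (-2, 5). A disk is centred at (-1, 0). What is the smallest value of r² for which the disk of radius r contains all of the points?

80

The required radius is the distance from (-1, 0) to the farthest point.
Squared distances: 80, 61, 26.
Maximum is 80, attained at P_1.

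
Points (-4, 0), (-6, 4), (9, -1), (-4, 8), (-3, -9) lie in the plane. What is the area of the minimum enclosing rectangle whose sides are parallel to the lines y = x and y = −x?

220

In coordinates u = x + y, v = x − y the rectangle is axis-aligned; the map (x,y)→(u,v) scales areas by 2.
u-values: -4, -2, 8, 4, -12; range = 8 − (-12) = 20.
v-values: -4, -10, 10, -12, 6; range = 10 − (-12) = 22.
Area = (20 × 22) / 2 = 220.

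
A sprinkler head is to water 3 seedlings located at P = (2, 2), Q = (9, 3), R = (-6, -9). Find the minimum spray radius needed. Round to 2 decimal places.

9.60

Side lengths²: PQ² = 50, PR² = 185, QR² = 369.
Since QR² = 369 ≥ 185 + 50 = 235, the angle opposite QR is not acute, so the smallest enclosing circle has QR as diameter.
Centre = midpoint of QR = (1.5, -3), r² = 369/4 = 92.25.
r = √(92.25) ≈ 9.60.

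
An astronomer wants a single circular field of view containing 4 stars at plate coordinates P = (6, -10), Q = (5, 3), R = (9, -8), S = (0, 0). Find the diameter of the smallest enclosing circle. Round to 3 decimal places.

A smallest enclosing disk is always determined by at most three of the input points on its boundary.
The farthest pair is P–Q with squared distance 170. The circle on this segment as diameter has centre (5.5, -3.5) and r² = 170/4 = 42.5.
Check R: distance² to centre = 32.5 ≤ 42.5, so it lies inside.
All remaining points lie in this disk, and no smaller disk contains both endpoints, so this is the minimum enclosing circle.
Diameter = 2r = 2√(42.5) ≈ 13.038.

13.038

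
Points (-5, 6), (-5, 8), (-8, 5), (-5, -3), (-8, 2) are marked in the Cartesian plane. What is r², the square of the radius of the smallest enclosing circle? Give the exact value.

By Welzl's lemma the MEC is supported by two points (diametrically opposite) or three points (on a circumcircle).
The farthest pair is (-5, 8)–(-5, -3) with squared distance 121. The circle on this segment as diameter has centre (-5, 2.5) and r² = 121/4 = 30.25.
Check (-5, 6): distance² to centre = 12.25 ≤ 30.25, so it lies inside.
All remaining points lie in this disk, and no smaller disk contains both endpoints, so this is the minimum enclosing circle.

30.25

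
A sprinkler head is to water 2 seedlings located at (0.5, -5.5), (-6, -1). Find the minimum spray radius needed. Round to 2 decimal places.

3.95

The smallest circle enclosing two points has them as diameter endpoints.
Centre = midpoint = (-2.75, -3.25); r² = |(0.5, -5.5)−(-6, -1)|²/4 = 62.5/4 = 15.625.
r = √(15.625) ≈ 3.95.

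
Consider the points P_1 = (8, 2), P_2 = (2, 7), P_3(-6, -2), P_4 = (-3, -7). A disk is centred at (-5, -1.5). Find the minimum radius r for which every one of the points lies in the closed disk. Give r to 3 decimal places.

13.463

The required radius is the distance from (-5, -1.5) to the farthest point.
Squared distances: 181.25, 121.25, 1.25, 34.25.
Maximum is 181.25, attained at P_1.
r = √(181.25) ≈ 13.463.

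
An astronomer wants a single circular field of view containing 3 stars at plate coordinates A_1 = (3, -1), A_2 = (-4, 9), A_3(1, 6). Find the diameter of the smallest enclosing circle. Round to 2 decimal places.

12.21

Side lengths²: A_1A_2² = 149, A_1A_3² = 53, A_2A_3² = 34.
Since A_1A_2² = 149 ≥ 53 + 34 = 87, the angle opposite A_1A_2 is not acute, so the smallest enclosing circle has A_1A_2 as diameter.
Centre = midpoint of A_1A_2 = (-0.5, 4), r² = 149/4 = 37.25.
Diameter = 2r = 2√(37.25) ≈ 12.21.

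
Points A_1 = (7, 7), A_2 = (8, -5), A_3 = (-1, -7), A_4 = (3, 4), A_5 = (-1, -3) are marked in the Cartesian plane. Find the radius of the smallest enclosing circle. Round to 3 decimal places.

8.062

A smallest enclosing disk is always determined by at most three of the input points on its boundary.
The farthest pair is A_1–A_3 with squared distance 260. The circle on this segment as diameter has centre (3, 0) and r² = 260/4 = 65.
Check A_2: distance² to centre = 50 ≤ 65, so it lies inside.
All remaining points lie in this disk, and no smaller disk contains both endpoints, so this is the minimum enclosing circle.
r = √65 ≈ 8.062.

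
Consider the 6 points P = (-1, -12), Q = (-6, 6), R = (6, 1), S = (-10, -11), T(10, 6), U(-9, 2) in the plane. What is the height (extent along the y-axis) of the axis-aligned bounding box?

max y = 6, min y = -12, so height = 18.

18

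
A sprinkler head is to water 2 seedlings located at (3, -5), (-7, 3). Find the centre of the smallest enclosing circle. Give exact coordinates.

The smallest circle enclosing two points has them as diameter endpoints.
Centre = midpoint = (-2, -1); r² = |(3, -5)−(-7, 3)|²/4 = 164/4 = 41.
Centre = (-2, -1).

(-2, -1)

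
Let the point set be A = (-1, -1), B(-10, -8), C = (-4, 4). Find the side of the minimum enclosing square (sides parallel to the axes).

12

The bounding box has width 9 and height 12.
An axis-aligned square enclosing the set must have side ≥ max(width, height).
So the minimum side is max(9, 12) = 12.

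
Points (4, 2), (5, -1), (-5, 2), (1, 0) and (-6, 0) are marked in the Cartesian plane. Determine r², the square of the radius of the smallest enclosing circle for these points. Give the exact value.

By Welzl's lemma the MEC is supported by two points (diametrically opposite) or three points (on a circumcircle).
The farthest pair is (5, -1)–(-6, 0) with squared distance 122. The circle on this segment as diameter has centre (-0.5, -0.5) and r² = 122/4 = 30.5.
Check (4, 2): distance² to centre = 26.5 ≤ 30.5, so it lies inside.
All remaining points lie in this disk, and no smaller disk contains both endpoints, so this is the minimum enclosing circle.

30.5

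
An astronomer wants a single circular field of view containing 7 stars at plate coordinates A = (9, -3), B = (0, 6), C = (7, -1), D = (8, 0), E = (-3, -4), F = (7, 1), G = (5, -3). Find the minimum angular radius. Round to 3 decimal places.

6.838

The minimum enclosing circle of a finite set is fixed by two of the points (as a diameter) or three (as a circumcircle).
The minimum enclosing circle is determined by three boundary points: A, B, E.
Their circumcentre is (71/26, -7/26) with r² = 15805/338.
The farthest remaining point D is at distance² 9409/338 ≤ 15805/338.
r = √(15805/338) ≈ 6.838.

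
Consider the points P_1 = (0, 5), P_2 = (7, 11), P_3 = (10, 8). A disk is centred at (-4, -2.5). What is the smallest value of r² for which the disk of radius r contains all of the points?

The required radius is the distance from (-4, -2.5) to the farthest point.
Squared distances: 72.25, 303.25, 306.25.
Maximum is 306.25, attained at P_3.

306.25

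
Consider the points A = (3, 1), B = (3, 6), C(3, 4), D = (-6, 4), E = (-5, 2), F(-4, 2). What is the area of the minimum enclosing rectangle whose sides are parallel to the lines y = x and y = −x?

In coordinates u = x + y, v = x − y the rectangle is axis-aligned; the map (x,y)→(u,v) scales areas by 2.
u-values: 4, 9, 7, -2, -3, -2; range = 9 − (-3) = 12.
v-values: 2, -3, -1, -10, -7, -6; range = 2 − (-10) = 12.
Area = (12 × 12) / 2 = 72.

72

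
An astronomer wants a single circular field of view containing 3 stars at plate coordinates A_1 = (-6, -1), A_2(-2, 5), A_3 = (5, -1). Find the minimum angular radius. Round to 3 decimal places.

Side lengths²: A_1A_2² = 52, A_1A_3² = 121, A_2A_3² = 85.
Since A_1A_3² = 121 < 85 + 52 = 137, the triangle is acute, so the smallest enclosing circle is the circumcircle.
Circumcentre = (-0.5, -1/3), r² = 1105/36.
r = √(1105/36) ≈ 5.540.

5.540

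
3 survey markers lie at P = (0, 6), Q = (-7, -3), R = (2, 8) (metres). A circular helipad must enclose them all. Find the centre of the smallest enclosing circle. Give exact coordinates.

(-2.5, 2.5)

Side lengths²: PQ² = 130, PR² = 8, QR² = 202.
Since QR² = 202 ≥ 130 + 8 = 138, the angle opposite QR is not acute, so the smallest enclosing circle has QR as diameter.
Centre = midpoint of QR = (-2.5, 2.5), r² = 202/4 = 50.5.
Centre = (-2.5, 2.5).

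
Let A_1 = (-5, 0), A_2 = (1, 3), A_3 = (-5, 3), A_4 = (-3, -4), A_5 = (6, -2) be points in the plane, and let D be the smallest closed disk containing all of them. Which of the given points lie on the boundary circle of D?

A smallest enclosing disk is always determined by at most three of the input points on its boundary.
The farthest pair is A_3–A_5 with squared distance 146. The circle on this segment as diameter has centre (0.5, 0.5) and r² = 146/4 = 36.5.
Check A_1: distance² to centre = 30.5 ≤ 36.5, so it lies inside.
All remaining points lie in this disk, and no smaller disk contains both endpoints, so this is the minimum enclosing circle.
The points at distance exactly r from the centre are A_3, A_5 — 2 points.

A_3, A_5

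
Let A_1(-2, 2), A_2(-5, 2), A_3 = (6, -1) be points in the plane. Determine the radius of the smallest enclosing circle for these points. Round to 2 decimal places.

Side lengths²: A_1A_2² = 9, A_1A_3² = 73, A_2A_3² = 130.
Since A_2A_3² = 130 ≥ 73 + 9 = 82, the angle opposite A_2A_3 is not acute, so the smallest enclosing circle has A_2A_3 as diameter.
Centre = midpoint of A_2A_3 = (0.5, 0.5), r² = 130/4 = 32.5.
r = √(32.5) ≈ 5.70.

5.70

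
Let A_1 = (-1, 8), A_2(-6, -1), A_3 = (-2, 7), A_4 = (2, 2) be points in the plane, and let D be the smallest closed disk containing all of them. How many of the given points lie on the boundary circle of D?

3

A smallest enclosing disk is always determined by at most three of the input points on its boundary.
The minimum enclosing circle is determined by three boundary points: A_1, A_2, A_4.
Their circumcentre is (-115/38, 123/38) with r² = 19345/722.
The farthest remaining point A_3 is at distance² 10985/722 ≤ 19345/722.
The points at distance exactly r from the centre are A_1, A_2, A_4 — 3 points.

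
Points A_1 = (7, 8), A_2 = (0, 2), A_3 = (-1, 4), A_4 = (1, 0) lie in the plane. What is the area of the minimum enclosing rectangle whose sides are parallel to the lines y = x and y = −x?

In coordinates u = x + y, v = x − y the rectangle is axis-aligned; the map (x,y)→(u,v) scales areas by 2.
u-values: 15, 2, 3, 1; range = 15 − 1 = 14.
v-values: -1, -2, -5, 1; range = 1 − (-5) = 6.
Area = (14 × 6) / 2 = 42.

42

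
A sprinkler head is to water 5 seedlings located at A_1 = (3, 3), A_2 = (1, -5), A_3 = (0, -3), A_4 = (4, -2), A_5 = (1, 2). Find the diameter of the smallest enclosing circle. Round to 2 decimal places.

The farthest pair is A_1–A_2 with squared distance 68. The circle on this segment as diameter has centre (2, -1) and r² = 68/4 = 17.
Check A_3: distance² to centre = 8 ≤ 17, so it lies inside.
All remaining points lie in this disk, and no smaller disk contains both endpoints, so this is the minimum enclosing circle.
Diameter = 2r = 2√17 ≈ 8.25.

8.25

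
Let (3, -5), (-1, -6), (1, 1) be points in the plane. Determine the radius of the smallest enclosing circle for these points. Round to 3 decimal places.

3.651

Call the three points A, B, C in the order given.
Side lengths²: AB² = 17, AC² = 40, BC² = 53.
Since BC² = 53 < 40 + 17 = 57, the triangle is acute, so the smallest enclosing circle is the circumcircle.
Circumcentre = (7/26, -67/26), r² = 4505/338.
r = √(4505/338) ≈ 3.651.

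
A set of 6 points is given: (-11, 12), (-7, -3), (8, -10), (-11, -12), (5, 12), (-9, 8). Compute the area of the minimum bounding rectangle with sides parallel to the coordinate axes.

456

x ranges over [-11, 8], width 19.
y ranges over [-12, 12], height 24.
Area = 19 × 24 = 456.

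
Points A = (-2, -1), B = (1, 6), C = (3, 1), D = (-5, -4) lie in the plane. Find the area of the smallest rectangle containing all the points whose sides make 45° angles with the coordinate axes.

In coordinates u = x + y, v = x − y the rectangle is axis-aligned; the map (x,y)→(u,v) scales areas by 2.
u-values: -3, 7, 4, -9; range = 7 − (-9) = 16.
v-values: -1, -5, 2, -1; range = 2 − (-5) = 7.
Area = (16 × 7) / 2 = 56.

56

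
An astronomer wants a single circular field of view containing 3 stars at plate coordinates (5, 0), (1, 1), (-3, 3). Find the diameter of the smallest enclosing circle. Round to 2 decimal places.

Call the three points A, B, C in the order given.
Side lengths²: AB² = 17, AC² = 73, BC² = 20.
Since AC² = 73 ≥ 20 + 17 = 37, the angle opposite AC is not acute, so the smallest enclosing circle has AC as diameter.
Centre = midpoint of AC = (1, 1.5), r² = 73/4 = 18.25.
Diameter = 2r = 2√(18.25) ≈ 8.54.

8.54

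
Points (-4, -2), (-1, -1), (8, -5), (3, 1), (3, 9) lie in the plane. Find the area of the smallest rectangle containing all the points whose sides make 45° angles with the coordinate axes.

171

In coordinates u = x + y, v = x − y the rectangle is axis-aligned; the map (x,y)→(u,v) scales areas by 2.
u-values: -6, -2, 3, 4, 12; range = 12 − (-6) = 18.
v-values: -2, 0, 13, 2, -6; range = 13 − (-6) = 19.
Area = (18 × 19) / 2 = 171.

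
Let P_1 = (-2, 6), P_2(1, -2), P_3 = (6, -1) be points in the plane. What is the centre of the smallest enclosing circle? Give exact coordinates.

Side lengths²: P_1P_2² = 73, P_1P_3² = 113, P_2P_3² = 26.
Since P_1P_3² = 113 ≥ 73 + 26 = 99, the angle opposite P_1P_3 is not acute, so the smallest enclosing circle has P_1P_3 as diameter.
Centre = midpoint of P_1P_3 = (2, 2.5), r² = 113/4 = 28.25.
Centre = (2, 2.5).

(2, 2.5)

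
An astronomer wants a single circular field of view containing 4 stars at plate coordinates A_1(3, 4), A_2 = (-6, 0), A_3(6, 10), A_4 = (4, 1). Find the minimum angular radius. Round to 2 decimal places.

By Welzl's lemma the MEC is supported by two points (diametrically opposite) or three points (on a circumcircle).
The farthest pair is A_2–A_3 with squared distance 244. The circle on this segment as diameter has centre (0, 5) and r² = 244/4 = 61.
Check A_1: distance² to centre = 10 ≤ 61, so it lies inside.
All remaining points lie in this disk, and no smaller disk contains both endpoints, so this is the minimum enclosing circle.
r = √61 ≈ 7.81.

7.81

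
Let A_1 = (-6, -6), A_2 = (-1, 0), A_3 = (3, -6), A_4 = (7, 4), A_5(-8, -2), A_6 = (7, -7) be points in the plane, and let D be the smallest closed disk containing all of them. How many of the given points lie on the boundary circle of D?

3

A smallest enclosing disk is always determined by at most three of the input points on its boundary.
The minimum enclosing circle is determined by three boundary points: A_4, A_5, A_6.
Their circumcentre is (0.5, -1.5) with r² = 72.5.
The farthest remaining point A_1 is at distance² 62.5 ≤ 72.5.
The points at distance exactly r from the centre are A_4, A_5, A_6 — 3 points.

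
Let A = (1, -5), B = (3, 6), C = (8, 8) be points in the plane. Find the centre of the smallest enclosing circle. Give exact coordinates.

(4.5, 1.5)

Side lengths²: AB² = 125, AC² = 218, BC² = 29.
Since AC² = 218 ≥ 125 + 29 = 154, the angle opposite AC is not acute, so the smallest enclosing circle has AC as diameter.
Centre = midpoint of AC = (4.5, 1.5), r² = 218/4 = 54.5.
Centre = (4.5, 1.5).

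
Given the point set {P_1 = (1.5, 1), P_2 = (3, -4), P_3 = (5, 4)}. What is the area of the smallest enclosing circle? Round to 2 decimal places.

Side lengths²: P_1P_2² = 27.25, P_1P_3² = 21.25, P_2P_3² = 68.
Since P_2P_3² = 68 ≥ 27.25 + 21.25 = 48.5, the angle opposite P_2P_3 is not acute, so the smallest enclosing circle has P_2P_3 as diameter.
Centre = midpoint of P_2P_3 = (4, 0), r² = 68/4 = 17.
Area = π·r² = π·17 ≈ 53.41.

53.41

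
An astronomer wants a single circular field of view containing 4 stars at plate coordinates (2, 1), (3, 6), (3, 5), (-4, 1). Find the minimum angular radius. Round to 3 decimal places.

The minimum enclosing circle of a finite set is fixed by two of the points (as a diameter) or three (as a circumcircle).
The farthest pair is (3, 6)–(-4, 1) with squared distance 74. The circle on this segment as diameter has centre (-0.5, 3.5) and r² = 74/4 = 18.5.
Check (2, 1): distance² to centre = 12.5 ≤ 18.5, so it lies inside.
All remaining points lie in this disk, and no smaller disk contains both endpoints, so this is the minimum enclosing circle.
r = √(18.5) ≈ 4.301.

4.301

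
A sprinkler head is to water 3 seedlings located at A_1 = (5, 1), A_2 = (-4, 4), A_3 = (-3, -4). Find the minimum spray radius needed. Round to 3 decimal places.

Side lengths²: A_1A_2² = 90, A_1A_3² = 89, A_2A_3² = 65.
Since A_1A_2² = 90 < 89 + 65 = 154, the triangle is acute, so the smallest enclosing circle is the circumcircle.
Circumcentre = (-9/46, 19/46), r² = 28925/1058.
r = √(28925/1058) ≈ 5.229.

5.229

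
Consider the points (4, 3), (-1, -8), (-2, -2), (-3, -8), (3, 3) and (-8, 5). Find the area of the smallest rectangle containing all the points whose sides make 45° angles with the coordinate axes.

180

In coordinates u = x + y, v = x − y the rectangle is axis-aligned; the map (x,y)→(u,v) scales areas by 2.
u-values: 7, -9, -4, -11, 6, -3; range = 7 − (-11) = 18.
v-values: 1, 7, 0, 5, 0, -13; range = 7 − (-13) = 20.
Area = (18 × 20) / 2 = 180.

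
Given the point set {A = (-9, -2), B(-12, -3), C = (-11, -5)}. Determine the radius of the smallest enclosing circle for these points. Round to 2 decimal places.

Side lengths²: AB² = 10, AC² = 13, BC² = 5.
Since AC² = 13 < 10 + 5 = 15, the triangle is acute, so the smallest enclosing circle is the circumcircle.
Circumcentre = (-143/14, -47/14), r² = 325/98.
r = √(325/98) ≈ 1.82.

1.82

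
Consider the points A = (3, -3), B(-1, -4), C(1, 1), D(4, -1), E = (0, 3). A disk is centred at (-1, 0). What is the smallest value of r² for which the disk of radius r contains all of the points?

26

The required radius is the distance from (-1, 0) to the farthest point.
Squared distances: 25, 16, 5, 26, 10.
Maximum is 26, attained at D.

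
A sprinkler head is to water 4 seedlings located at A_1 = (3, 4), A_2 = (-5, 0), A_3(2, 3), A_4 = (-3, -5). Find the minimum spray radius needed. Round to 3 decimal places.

The minimum enclosing circle of a finite set is fixed by two of the points (as a diameter) or three (as a circumcircle).
The farthest pair is A_1–A_4 with squared distance 117. The circle on this segment as diameter has centre (0, -0.5) and r² = 117/4 = 29.25.
Check A_2: distance² to centre = 25.25 ≤ 29.25, so it lies inside.
All remaining points lie in this disk, and no smaller disk contains both endpoints, so this is the minimum enclosing circle.
r = √(29.25) ≈ 5.408.

5.408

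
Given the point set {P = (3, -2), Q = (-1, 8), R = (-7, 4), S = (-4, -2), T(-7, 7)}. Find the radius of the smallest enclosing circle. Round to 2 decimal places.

A smallest enclosing disk is always determined by at most three of the input points on its boundary.
The farthest pair is P–T with squared distance 181. The circle on this segment as diameter has centre (-2, 2.5) and r² = 181/4 = 45.25.
Check Q: distance² to centre = 31.25 ≤ 45.25, so it lies inside.
All remaining points lie in this disk, and no smaller disk contains both endpoints, so this is the minimum enclosing circle.
r = √(45.25) ≈ 6.73.

6.73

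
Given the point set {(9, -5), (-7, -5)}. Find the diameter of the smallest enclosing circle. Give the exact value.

The smallest circle enclosing two points has them as diameter endpoints.
Centre = midpoint = (1, -5); r² = |(9, -5)−(-7, -5)|²/4 = 256/4 = 64.
Diameter = 2r = 2√64 = 16.

16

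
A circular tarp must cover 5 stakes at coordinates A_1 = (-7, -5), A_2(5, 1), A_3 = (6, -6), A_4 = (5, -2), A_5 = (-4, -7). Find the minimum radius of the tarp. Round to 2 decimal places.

A smallest enclosing disk is always determined by at most three of the input points on its boundary.
The minimum enclosing circle is determined by three boundary points: A_1, A_2, A_3.
Their circumcentre is (-1/3, -10/3) with r² = 425/9.
The farthest remaining point A_4 is at distance² 272/9 ≤ 425/9.
r = √(425/9) ≈ 6.87.

6.87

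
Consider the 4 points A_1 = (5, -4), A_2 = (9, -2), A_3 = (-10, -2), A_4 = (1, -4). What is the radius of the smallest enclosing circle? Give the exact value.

9.5

A smallest enclosing disk is always determined by at most three of the input points on its boundary.
The farthest pair is A_2–A_3 with squared distance 361. The circle on this segment as diameter has centre (-0.5, -2) and r² = 361/4 = 90.25.
Check A_1: distance² to centre = 34.25 ≤ 90.25, so it lies inside.
All remaining points lie in this disk, and no smaller disk contains both endpoints, so this is the minimum enclosing circle.
r = √(90.25) = 9.5.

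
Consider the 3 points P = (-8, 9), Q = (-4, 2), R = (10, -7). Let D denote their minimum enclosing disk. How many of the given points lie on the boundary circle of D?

Side lengths²: PQ² = 65, PR² = 580, QR² = 277.
Since PR² = 580 ≥ 277 + 65 = 342, the angle opposite PR is not acute, so the smallest enclosing circle has PR as diameter.
Centre = midpoint of PR = (1, 1), r² = 580/4 = 145.
The points at distance exactly r from the centre are P, R — 2 points.

2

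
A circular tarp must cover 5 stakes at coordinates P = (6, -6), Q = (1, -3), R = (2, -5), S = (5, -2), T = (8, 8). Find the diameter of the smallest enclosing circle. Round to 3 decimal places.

A smallest enclosing disk is always determined by at most three of the input points on its boundary.
The minimum enclosing circle is determined by three boundary points: P, R, T.
Their circumcentre is (329/58, 69/58) with r² = 87125/1682.
The farthest remaining point Q is at distance² 66245/1682 ≤ 87125/1682.
Diameter = 2r = 2√(87125/1682) ≈ 14.394.

14.394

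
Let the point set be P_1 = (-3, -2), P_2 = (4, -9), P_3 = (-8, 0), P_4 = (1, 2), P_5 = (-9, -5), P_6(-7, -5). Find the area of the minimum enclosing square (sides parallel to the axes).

The bounding box has width 13 and height 11.
An axis-aligned square enclosing the set must have side ≥ max(width, height).
So the minimum side is max(13, 11) = 13.
Area = 13² = 169.

169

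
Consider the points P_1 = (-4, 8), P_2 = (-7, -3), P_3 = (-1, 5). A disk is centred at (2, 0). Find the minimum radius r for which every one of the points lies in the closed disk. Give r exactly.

The required radius is the distance from (2, 0) to the farthest point.
Squared distances: 100, 90, 34.
Maximum is 100, attained at P_1.
r = √100 = 10.

10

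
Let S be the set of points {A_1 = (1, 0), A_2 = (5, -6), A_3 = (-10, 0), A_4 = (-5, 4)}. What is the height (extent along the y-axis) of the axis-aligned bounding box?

10

max y = 4, min y = -6, so height = 10.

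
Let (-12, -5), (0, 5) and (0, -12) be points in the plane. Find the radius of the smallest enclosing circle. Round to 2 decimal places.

Call the three points A, B, C in the order given.
Side lengths²: AB² = 244, AC² = 193, BC² = 289.
Since BC² = 289 < 244 + 193 = 437, the triangle is acute, so the smallest enclosing circle is the circumcircle.
Circumcentre = (-37/12, -3.5), r² = 11773/144.
r = √(11773/144) ≈ 9.04.

9.04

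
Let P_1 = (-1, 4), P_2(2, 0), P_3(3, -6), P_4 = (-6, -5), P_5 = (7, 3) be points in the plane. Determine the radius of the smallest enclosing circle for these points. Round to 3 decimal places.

7.632

The farthest pair is P_4–P_5 with squared distance 233. The circle on this segment as diameter has centre (0.5, -1) and r² = 233/4 = 58.25.
Check P_1: distance² to centre = 27.25 ≤ 58.25, so it lies inside.
All remaining points lie in this disk, and no smaller disk contains both endpoints, so this is the minimum enclosing circle.
r = √(58.25) ≈ 7.632.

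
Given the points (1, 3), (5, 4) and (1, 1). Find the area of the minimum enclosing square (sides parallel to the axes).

16

The bounding box has width 4 and height 3.
An axis-aligned square enclosing the set must have side ≥ max(width, height).
So the minimum side is max(4, 3) = 4.
Area = 4² = 16.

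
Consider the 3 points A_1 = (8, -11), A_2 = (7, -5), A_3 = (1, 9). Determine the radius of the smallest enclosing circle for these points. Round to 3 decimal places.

Side lengths²: A_1A_2² = 37, A_1A_3² = 449, A_2A_3² = 232.
Since A_1A_3² = 449 ≥ 232 + 37 = 269, the angle opposite A_1A_3 is not acute, so the smallest enclosing circle has A_1A_3 as diameter.
Centre = midpoint of A_1A_3 = (4.5, -1), r² = 449/4 = 112.25.
r = √(112.25) ≈ 10.595.

10.595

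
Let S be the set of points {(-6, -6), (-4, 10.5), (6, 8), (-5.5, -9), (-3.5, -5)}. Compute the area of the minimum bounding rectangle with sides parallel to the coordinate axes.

x ranges over [-6, 6], width 12.
y ranges over [-9, 10.5], height 19.5.
Area = 12 × 19.5 = 234.

234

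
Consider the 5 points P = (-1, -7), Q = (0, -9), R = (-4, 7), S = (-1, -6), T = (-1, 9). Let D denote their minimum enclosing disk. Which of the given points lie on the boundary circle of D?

A smallest enclosing disk is always determined by at most three of the input points on its boundary.
The farthest pair is Q–T with squared distance 325. The circle on this segment as diameter has centre (-0.5, 0) and r² = 325/4 = 81.25.
Check P: distance² to centre = 49.25 ≤ 81.25, so it lies inside.
All remaining points lie in this disk, and no smaller disk contains both endpoints, so this is the minimum enclosing circle.
The points at distance exactly r from the centre are Q, T — 2 points.

Q, T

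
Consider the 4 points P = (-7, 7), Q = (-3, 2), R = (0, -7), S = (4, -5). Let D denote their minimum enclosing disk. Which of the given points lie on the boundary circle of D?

The minimum enclosing circle of a finite set is fixed by two of the points (as a diameter) or three (as a circumcircle).
The farthest pair is P–S with squared distance 265. The circle on this segment as diameter has centre (-1.5, 1) and r² = 265/4 = 66.25.
Check Q: distance² to centre = 3.25 ≤ 66.25, so it lies inside.
All remaining points lie in this disk, and no smaller disk contains both endpoints, so this is the minimum enclosing circle.
The points at distance exactly r from the centre are P, R, S — 3 points.

P, R, S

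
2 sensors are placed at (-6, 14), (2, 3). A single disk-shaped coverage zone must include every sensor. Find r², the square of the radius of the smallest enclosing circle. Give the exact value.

The smallest circle enclosing two points has them as diameter endpoints.
Centre = midpoint = (-2, 8.5); r² = |(-6, 14)−(2, 3)|²/4 = 185/4 = 46.25.

46.25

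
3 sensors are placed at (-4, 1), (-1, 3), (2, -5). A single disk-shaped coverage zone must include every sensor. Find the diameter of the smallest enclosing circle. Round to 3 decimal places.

8.713

Call the three points A, B, C in the order given.
Side lengths²: AB² = 13, AC² = 72, BC² = 73.
Since BC² = 73 < 72 + 13 = 85, the triangle is acute, so the smallest enclosing circle is the circumcircle.
Circumcentre = (-0.3, -1.3), r² = 18.98.
Diameter = 2r = 2√(18.98) ≈ 8.713.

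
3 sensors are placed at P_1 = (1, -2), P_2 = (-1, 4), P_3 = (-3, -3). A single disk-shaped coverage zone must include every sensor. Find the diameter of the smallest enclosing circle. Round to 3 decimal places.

Side lengths²: P_1P_2² = 40, P_1P_3² = 17, P_2P_3² = 53.
Since P_2P_3² = 53 < 40 + 17 = 57, the triangle is acute, so the smallest enclosing circle is the circumcircle.
Circumcentre = (-45/26, 11/26), r² = 4505/338.
Diameter = 2r = 2√(4505/338) ≈ 7.302.

7.302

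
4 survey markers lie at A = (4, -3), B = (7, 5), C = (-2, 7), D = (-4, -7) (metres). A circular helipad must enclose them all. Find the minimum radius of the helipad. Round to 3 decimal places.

The minimum enclosing circle of a finite set is fixed by two of the points (as a diameter) or three (as a circumcircle).
The minimum enclosing circle is determined by three boundary points: B, C, D.
Their circumcentre is (27/26, -15/26) with r² = 22525/338.
The farthest remaining point A is at distance² 4949/338 ≤ 22525/338.
r = √(22525/338) ≈ 8.163.

8.163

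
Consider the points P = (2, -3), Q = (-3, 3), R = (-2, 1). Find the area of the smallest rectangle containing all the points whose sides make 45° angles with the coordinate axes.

In coordinates u = x + y, v = x − y the rectangle is axis-aligned; the map (x,y)→(u,v) scales areas by 2.
u-values: -1, 0, -1; range = 0 − (-1) = 1.
v-values: 5, -6, -3; range = 5 − (-6) = 11.
Area = (1 × 11) / 2 = 5.5.

5.5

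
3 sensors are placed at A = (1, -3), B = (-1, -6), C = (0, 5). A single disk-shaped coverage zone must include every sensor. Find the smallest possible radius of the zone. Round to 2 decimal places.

5.52

Side lengths²: AB² = 13, AC² = 65, BC² = 122.
Since BC² = 122 ≥ 65 + 13 = 78, the angle opposite BC is not acute, so the smallest enclosing circle has BC as diameter.
Centre = midpoint of BC = (-0.5, -0.5), r² = 122/4 = 30.5.
r = √(30.5) ≈ 5.52.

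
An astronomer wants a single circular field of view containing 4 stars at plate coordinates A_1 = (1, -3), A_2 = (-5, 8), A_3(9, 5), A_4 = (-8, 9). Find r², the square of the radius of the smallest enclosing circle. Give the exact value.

The minimum enclosing circle is determined by three boundary points: A_1, A_3, A_4.
Their circumcentre is (3/14, 81/14) with r² = 7625/98.
The farthest remaining point A_2 is at distance² 3145/98 ≤ 7625/98.

7625/98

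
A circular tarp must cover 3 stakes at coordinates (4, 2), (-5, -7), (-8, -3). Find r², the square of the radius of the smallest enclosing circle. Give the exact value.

4225/98

Call the three points A, B, C in the order given.
Side lengths²: AB² = 162, AC² = 169, BC² = 25.
Since AC² = 169 < 162 + 25 = 187, the triangle is acute, so the smallest enclosing circle is the circumcircle.
Circumcentre = (-23/14, -19/14), r² = 4225/98.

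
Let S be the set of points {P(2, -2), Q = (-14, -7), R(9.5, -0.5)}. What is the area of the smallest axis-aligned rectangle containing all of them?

152.75

x ranges over [-14, 9.5], width 23.5.
y ranges over [-7, -0.5], height 6.5.
Area = 23.5 × 6.5 = 152.75.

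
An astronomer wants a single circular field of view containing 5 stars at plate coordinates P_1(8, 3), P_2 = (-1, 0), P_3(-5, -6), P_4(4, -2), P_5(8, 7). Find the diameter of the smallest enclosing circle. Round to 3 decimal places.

A smallest enclosing disk is always determined by at most three of the input points on its boundary.
The farthest pair is P_3–P_5 with squared distance 338. The circle on this segment as diameter has centre (1.5, 0.5) and r² = 338/4 = 84.5.
Check P_1: distance² to centre = 48.5 ≤ 84.5, so it lies inside.
All remaining points lie in this disk, and no smaller disk contains both endpoints, so this is the minimum enclosing circle.
Diameter = 2r = 2√(84.5) ≈ 18.385.

18.385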